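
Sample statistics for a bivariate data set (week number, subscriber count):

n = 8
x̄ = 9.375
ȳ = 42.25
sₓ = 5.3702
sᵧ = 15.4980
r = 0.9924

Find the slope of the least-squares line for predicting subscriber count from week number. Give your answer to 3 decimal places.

b = r · sᵧ/sₓ = 0.9924 · 15.498/5.3702 = 2.863993

2.864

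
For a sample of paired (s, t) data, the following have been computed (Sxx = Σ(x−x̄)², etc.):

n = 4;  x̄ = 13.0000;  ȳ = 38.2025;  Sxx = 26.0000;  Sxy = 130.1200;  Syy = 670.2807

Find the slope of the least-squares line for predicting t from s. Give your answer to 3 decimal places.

b = Sxy/Sxx = 130.12/26 = 5.004615

5.005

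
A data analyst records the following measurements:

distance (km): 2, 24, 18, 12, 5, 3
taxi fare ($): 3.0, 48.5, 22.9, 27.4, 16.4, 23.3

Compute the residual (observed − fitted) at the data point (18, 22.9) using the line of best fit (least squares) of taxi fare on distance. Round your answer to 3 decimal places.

n = 6, Σx = 64, Σy = 141.5, Σxy = 2062.9, Σx² = 1082
Sxx = Σx² − (Σx)²/n = 1082 − 682.666667 = 399.333333
Sxy = Σxy − (Σx)(Σy)/n = 2062.9 − 1509.333333 = 553.566667
b = Sxy/Sxx = 553.566667/399.333333 = 1.386227
a = ȳ − b·x̄ = 23.583333 − 1.386227·10.666667 = 8.796912
ŷ(18) = 8.796912 + 1.386227·18 = 33.748998
residual = y − ŷ = 22.9 − 33.748998 = -10.848998

-10.849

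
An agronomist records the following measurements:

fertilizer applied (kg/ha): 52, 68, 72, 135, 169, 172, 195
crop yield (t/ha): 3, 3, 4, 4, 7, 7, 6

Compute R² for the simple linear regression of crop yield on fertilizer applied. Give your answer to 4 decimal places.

n = 7, Σx = 863, Σy = 34, Σxy = 4745, Σx² = 126907, Σy² = 184
Sxx = Σx² − (Σx)²/n = 126907 − 106395.571429 = 20511.428571
Sxy = Σxy − (Σx)(Σy)/n = 4745 − 4191.714286 = 553.285714
Syy = Σy² − (Σy)²/n = 184 − 165.142857 = 18.857143
R² = Sxy²/(Sxx·Syy) = (553.285714)²/(20511.428571·18.857143) = 0.791457

0.7915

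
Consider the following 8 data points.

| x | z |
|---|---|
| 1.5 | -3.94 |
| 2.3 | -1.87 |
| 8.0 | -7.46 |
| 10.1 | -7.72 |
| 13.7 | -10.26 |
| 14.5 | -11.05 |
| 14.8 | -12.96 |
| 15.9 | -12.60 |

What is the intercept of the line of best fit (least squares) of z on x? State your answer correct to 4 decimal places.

n = 8, Σx = 80.8, Σy = -67.86, Σxy = -840.798, Σx² = 1043.34
Sxx = Σx² − (Σx)²/n = 1043.34 − 816.08 = 227.26
Sxy = Σxy − (Σx)(Σy)/n = -840.798 − (-685.386) = -155.412
b = Sxy/Sxx = -155.412/227.26 = -0.683851
a = ȳ − b·x̄ = -8.4825 − (-0.683851)·10.1 = -1.575604

-1.5756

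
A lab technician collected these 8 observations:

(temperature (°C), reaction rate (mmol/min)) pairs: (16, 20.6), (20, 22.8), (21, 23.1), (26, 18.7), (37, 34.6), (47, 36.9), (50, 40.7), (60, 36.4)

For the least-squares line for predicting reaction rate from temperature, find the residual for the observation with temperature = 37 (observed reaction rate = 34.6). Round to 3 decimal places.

n = 8, Σx = 277, Σy = 233.8, Σxy = 8990.4, Σx² = 11451
Sxx = Σx² − (Σx)²/n = 11451 − 9591.125 = 1859.875
Sxy = Σxy − (Σx)(Σy)/n = 8990.4 − 8095.325 = 895.075
b = Sxy/Sxx = 895.075/1859.875 = 0.481255
a = ȳ − b·x̄ = 29.225 − 0.481255·34.625 = 12.561530
ŷ(37) = 12.561530 + 0.481255·37 = 30.367982
residual = y − ŷ = 34.6 − 30.367982 = 4.232018

4.232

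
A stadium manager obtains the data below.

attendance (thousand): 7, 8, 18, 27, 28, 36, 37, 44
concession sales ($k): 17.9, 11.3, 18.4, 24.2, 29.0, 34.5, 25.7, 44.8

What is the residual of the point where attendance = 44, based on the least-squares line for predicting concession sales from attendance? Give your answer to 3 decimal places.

n = 8, Σx = 205, Σy = 205.8, Σxy = 6176.4, Σx² = 6551
Sxx = Σx² − (Σx)²/n = 6551 − 5253.125 = 1297.875
Sxy = Σxy − (Σx)(Σy)/n = 6176.4 − 5273.625 = 902.775
b = Sxy/Sxx = 902.775/1297.875 = 0.695579
a = ȳ − b·x̄ = 25.725 − 0.695579·25.625 = 7.900780
ŷ(44) = 7.900780 + 0.695579·44 = 38.506270
residual = y − ŷ = 44.8 − 38.506270 = 6.293730

6.294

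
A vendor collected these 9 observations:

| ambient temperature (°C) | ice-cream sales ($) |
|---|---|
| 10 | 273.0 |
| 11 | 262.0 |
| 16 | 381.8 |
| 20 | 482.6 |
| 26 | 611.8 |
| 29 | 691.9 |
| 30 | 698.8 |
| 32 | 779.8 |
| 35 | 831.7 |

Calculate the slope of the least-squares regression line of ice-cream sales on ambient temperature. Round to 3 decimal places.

23.130

n = 9, Σx = 209, Σy = 5013.4, Σxy = 132371.8, Σx² = 5543
Sxx = Σx² − (Σx)²/n = 5543 − 4853.444444 = 689.555556
Sxy = Σxy − (Σx)(Σy)/n = 132371.8 − 116422.288889 = 15949.511111
b = Sxy/Sxx = 15949.511111/689.555556 = 23.130132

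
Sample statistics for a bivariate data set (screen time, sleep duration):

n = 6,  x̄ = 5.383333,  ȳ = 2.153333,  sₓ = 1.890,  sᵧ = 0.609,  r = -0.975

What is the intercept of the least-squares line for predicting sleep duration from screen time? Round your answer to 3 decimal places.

3.845

b = r · sᵧ/sₓ = -0.975 · 0.609/1.89 = -0.314167
a = ȳ − b·x̄ = 2.153333 − (-0.314167)·5.383333 = 3.844597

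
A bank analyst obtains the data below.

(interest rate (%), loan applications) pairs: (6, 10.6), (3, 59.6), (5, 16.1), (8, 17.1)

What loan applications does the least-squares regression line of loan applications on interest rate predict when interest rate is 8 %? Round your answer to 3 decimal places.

4.888

n = 4, Σx = 22, Σy = 103.4, Σxy = 459.7, Σx² = 134
Sxx = Σx² − (Σx)²/n = 134 − 121 = 13
Sxy = Σxy − (Σx)(Σy)/n = 459.7 − 568.7 = -109
b = Sxy/Sxx = -109/13 = -8.384615
a = ȳ − b·x̄ = 25.85 − (-8.384615)·5.5 = 71.965385
ŷ(8) = a + b·8 = 71.965385 + (-8.384615)·8 = 4.888462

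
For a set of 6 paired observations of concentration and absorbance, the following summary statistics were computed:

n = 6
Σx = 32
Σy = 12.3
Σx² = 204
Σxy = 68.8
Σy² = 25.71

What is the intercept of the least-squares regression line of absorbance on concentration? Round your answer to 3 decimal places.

1.538

Sxx = Σx² − (Σx)²/n = 204 − 170.666667 = 33.333333
Sxy = Σxy − (Σx)(Σy)/n = 68.8 − 65.6 = 3.2
b = Sxy/Sxx = 3.2/33.333333 = 0.096
a = ȳ − b·x̄ = 2.05 − 0.096·5.333333 = 1.538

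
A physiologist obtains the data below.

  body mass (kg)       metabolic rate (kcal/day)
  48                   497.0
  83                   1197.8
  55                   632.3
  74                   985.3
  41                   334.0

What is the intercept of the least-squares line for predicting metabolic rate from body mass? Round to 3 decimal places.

-476.966

n = 5, Σx = 301, Σy = 3646.4, Σxy = 244656.1, Σx² = 19375
Sxx = Σx² − (Σx)²/n = 19375 − 18120.2 = 1254.8
Sxy = Σxy − (Σx)(Σy)/n = 244656.1 − 219513.28 = 25142.82
b = Sxy/Sxx = 25142.82/1254.8 = 20.037313
a = ȳ − b·x̄ = 729.28 − 20.037313·60.2 = -476.966226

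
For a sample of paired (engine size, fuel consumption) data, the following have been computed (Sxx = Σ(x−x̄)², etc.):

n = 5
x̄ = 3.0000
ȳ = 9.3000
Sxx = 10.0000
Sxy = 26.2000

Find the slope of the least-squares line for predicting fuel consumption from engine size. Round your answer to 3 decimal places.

2.620

b = Sxy/Sxx = 26.2/10 = 2.62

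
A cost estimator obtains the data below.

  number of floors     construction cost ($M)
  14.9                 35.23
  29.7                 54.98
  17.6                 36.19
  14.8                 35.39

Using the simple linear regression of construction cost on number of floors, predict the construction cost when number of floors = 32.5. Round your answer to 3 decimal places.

58.398

n = 4, Σx = 77, Σy = 161.79, Σxy = 3318.549, Σx² = 1632.9
Sxx = Σx² − (Σx)²/n = 1632.9 − 1482.25 = 150.65
Sxy = Σxy − (Σx)(Σy)/n = 3318.549 − 3114.4575 = 204.0915
b = Sxy/Sxx = 204.0915/150.65 = 1.354739
a = ȳ − b·x̄ = 40.4475 − 1.354739·19.25 = 14.368765
ŷ(32.5) = a + b·32.5 = 14.368765 + 1.354739·32.5 = 58.397798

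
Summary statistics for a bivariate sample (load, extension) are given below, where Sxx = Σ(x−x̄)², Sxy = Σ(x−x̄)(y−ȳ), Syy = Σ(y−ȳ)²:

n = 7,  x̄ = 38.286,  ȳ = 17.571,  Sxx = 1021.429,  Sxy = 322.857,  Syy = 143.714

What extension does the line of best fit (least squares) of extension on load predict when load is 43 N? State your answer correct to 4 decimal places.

b = Sxy/Sxx = 322.857/1021.429 = 0.316084
a = ȳ − b·x̄ = 17.571 − 0.316084·38.286 = 5.469422
ŷ(43) = a + b·43 = 5.469422 + 0.316084·43 = 19.061018

19.0610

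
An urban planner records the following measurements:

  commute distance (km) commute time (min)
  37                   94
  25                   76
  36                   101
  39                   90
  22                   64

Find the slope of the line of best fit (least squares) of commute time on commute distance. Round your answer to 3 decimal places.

1.746

n = 5, Σx = 159, Σy = 425, Σxy = 13932, Σx² = 5295
Sxx = Σx² − (Σx)²/n = 5295 − 5056.2 = 238.8
Sxy = Σxy − (Σx)(Σy)/n = 13932 − 13515 = 417
b = Sxy/Sxx = 417/238.8 = 1.746231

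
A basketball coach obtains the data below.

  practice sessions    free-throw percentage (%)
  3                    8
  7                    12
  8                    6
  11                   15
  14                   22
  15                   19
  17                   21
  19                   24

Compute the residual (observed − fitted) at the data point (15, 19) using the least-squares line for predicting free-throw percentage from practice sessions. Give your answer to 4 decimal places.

n = 8, Σx = 94, Σy = 127, Σxy = 1727, Σx² = 1314
Sxx = Σx² − (Σx)²/n = 1314 − 1104.5 = 209.5
Sxy = Σxy − (Σx)(Σy)/n = 1727 − 1492.25 = 234.75
b = Sxy/Sxx = 234.75/209.5 = 1.120525
a = ȳ − b·x̄ = 15.875 − 1.120525·11.75 = 2.708831
ŷ(15) = 2.708831 + 1.120525·15 = 19.516706
residual = y − ŷ = 19 − 19.516706 = -0.516706

-0.5167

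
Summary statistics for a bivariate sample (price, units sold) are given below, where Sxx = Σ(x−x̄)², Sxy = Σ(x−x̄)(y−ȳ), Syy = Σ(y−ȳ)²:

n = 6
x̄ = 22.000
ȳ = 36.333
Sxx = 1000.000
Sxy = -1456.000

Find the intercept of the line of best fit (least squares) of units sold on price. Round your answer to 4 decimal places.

68.3650

b = Sxy/Sxx = -1456/1000 = -1.456
a = ȳ − b·x̄ = 36.333 − (-1.456)·22 = 68.365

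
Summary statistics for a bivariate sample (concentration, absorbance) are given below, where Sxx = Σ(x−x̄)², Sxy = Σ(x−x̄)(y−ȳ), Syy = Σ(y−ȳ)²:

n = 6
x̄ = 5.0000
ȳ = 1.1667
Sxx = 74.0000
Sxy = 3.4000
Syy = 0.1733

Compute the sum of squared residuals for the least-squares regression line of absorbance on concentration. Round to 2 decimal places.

0.02

b = Sxy/Sxx = 3.4/74 = 0.045946
SSE = Syy − b·Sxy = 0.1733 − 0.045946·3.4 = 0.017084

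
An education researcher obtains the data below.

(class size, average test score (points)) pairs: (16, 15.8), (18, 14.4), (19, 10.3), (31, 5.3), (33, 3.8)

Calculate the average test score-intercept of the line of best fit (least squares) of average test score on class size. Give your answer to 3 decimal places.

n = 5, Σx = 117, Σy = 49.6, Σxy = 997.4, Σx² = 2991
Sxx = Σx² − (Σx)²/n = 2991 − 2737.8 = 253.2
Sxy = Σxy − (Σx)(Σy)/n = 997.4 − 1160.64 = -163.24
b = Sxy/Sxx = -163.24/253.2 = -0.644708
a = ȳ − b·x̄ = 9.92 − (-0.644708)·23.4 = 25.006161

25.006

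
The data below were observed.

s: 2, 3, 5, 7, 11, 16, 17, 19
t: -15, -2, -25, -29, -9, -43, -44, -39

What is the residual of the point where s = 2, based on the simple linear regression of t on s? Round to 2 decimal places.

n = 8, Σx = 80, Σy = -206, Σxy = -2640, Σx² = 1114
Sxx = Σx² − (Σx)²/n = 1114 − 800 = 314
Sxy = Σxy − (Σx)(Σy)/n = -2640 − (-2060) = -580
b = Sxy/Sxx = -580/314 = -1.847134
a = ȳ − b·x̄ = -25.75 − (-1.847134)·10 = -7.278662
ŷ(2) = -7.278662 + (-1.847134)·2 = -10.972930
residual = y − ŷ = -15 − (-10.972930) = -4.027070

-4.03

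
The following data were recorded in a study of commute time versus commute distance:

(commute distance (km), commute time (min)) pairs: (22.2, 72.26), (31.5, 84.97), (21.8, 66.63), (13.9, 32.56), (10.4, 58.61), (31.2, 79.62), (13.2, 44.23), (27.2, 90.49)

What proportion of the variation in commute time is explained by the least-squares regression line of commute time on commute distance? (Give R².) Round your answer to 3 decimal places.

n = 8, Σx = 171.4, Σy = 529.37, Σxy = 12324.697, Σx² = 4149.22, Σy² = 37860.3285
Sxx = Σx² − (Σx)²/n = 4149.22 − 3672.245 = 476.975
Sxy = Σxy − (Σx)(Σy)/n = 12324.697 − 11341.75225 = 982.94475
Syy = Σy² − (Σy)²/n = 37860.3285 − 35029.074613 = 2831.253888
R² = Sxy²/(Sxx·Syy) = (982.94475)²/(476.975·2831.253888) = 0.715457

0.715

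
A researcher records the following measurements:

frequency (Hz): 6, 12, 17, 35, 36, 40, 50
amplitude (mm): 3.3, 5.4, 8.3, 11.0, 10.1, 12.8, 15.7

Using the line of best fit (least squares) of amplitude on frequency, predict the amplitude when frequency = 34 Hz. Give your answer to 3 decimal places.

n = 7, Σx = 196, Σy = 66.6, Σxy = 2271.3, Σx² = 7090
Sxx = Σx² − (Σx)²/n = 7090 − 5488 = 1602
Sxy = Σxy − (Σx)(Σy)/n = 2271.3 − 1864.8 = 406.5
b = Sxy/Sxx = 406.5/1602 = 0.253745
a = ȳ − b·x̄ = 9.514286 − 0.253745·28 = 2.409417
ŷ(34) = a + b·34 = 2.409417 + 0.253745·34 = 11.036758

11.037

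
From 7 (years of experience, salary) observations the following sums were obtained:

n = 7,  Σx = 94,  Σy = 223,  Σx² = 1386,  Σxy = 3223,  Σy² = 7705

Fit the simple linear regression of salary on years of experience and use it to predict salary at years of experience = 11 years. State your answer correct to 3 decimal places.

27.373

Sxx = Σx² − (Σx)²/n = 1386 − 1262.285714 = 123.714286
Sxy = Σxy − (Σx)(Σy)/n = 3223 − 2994.571429 = 228.428571
b = Sxy/Sxx = 228.428571/123.714286 = 1.846420
a = ȳ − b·x̄ = 31.857143 − 1.846420·13.428571 = 7.062356
ŷ(11) = a + b·11 = 7.062356 + 1.846420·11 = 27.372979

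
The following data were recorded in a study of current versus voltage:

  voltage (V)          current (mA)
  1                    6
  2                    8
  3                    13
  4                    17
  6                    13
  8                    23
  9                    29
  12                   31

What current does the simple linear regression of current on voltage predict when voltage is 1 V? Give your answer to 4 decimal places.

6.7632

n = 8, Σx = 45, Σy = 140, Σxy = 1024, Σx² = 355
Sxx = Σx² − (Σx)²/n = 355 − 253.125 = 101.875
Sxy = Σxy − (Σx)(Σy)/n = 1024 − 787.5 = 236.5
b = Sxy/Sxx = 236.5/101.875 = 2.321472
a = ȳ − b·x̄ = 17.5 − 2.321472·5.625 = 4.441718
ŷ(1) = a + b·1 = 4.441718 + 2.321472·1 = 6.763190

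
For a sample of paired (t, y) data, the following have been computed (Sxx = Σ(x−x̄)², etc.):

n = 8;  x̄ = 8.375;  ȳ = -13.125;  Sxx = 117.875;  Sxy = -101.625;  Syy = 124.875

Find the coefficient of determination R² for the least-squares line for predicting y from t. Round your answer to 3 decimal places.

0.702

R² = Sxy²/(Sxx·Syy) = (-101.625)²/(117.875·124.875) = 0.701623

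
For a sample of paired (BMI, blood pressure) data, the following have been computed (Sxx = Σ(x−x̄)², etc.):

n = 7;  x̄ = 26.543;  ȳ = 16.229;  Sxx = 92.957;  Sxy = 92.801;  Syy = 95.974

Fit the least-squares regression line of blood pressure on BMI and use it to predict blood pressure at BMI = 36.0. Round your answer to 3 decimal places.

b = Sxy/Sxx = 92.801/92.957 = 0.998322
a = ȳ − b·x̄ = 16.229 − 0.998322·26.543 = -10.269456
ŷ(36.0) = a + b·36.0 = -10.269456 + 0.998322·36 = 25.670129

25.670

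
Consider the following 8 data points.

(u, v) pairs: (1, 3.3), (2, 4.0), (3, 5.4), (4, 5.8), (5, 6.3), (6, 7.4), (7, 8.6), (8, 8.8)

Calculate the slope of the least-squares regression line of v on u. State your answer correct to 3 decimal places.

n = 8, Σx = 36, Σy = 49.6, Σxy = 257.2, Σx² = 204
Sxx = Σx² − (Σx)²/n = 204 − 162 = 42
Sxy = Σxy − (Σx)(Σy)/n = 257.2 − 223.2 = 34
b = Sxy/Sxx = 34/42 = 0.809524

0.810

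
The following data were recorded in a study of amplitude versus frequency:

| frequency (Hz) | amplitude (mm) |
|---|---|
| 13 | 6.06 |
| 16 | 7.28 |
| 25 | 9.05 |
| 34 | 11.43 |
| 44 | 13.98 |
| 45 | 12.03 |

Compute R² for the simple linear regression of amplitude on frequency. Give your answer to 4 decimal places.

n = 6, Σx = 177, Σy = 59.83, Σxy = 1966.6, Σx² = 6167, Σy² = 642.4307
Sxx = Σx² − (Σx)²/n = 6167 − 5221.5 = 945.5
Sxy = Σxy − (Σx)(Σy)/n = 1966.6 − 1764.985 = 201.615
Syy = Σy² − (Σy)²/n = 642.4307 − 596.604817 = 45.825883
R² = Sxy²/(Sxx·Syy) = (201.615)²/(945.5·45.825883) = 0.938152

0.9382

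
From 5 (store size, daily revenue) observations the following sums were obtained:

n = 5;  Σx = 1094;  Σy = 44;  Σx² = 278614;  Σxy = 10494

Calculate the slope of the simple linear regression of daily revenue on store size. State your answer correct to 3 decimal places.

0.022

Sxx = Σx² − (Σx)²/n = 278614 − 239367.2 = 39246.8
Sxy = Σxy − (Σx)(Σy)/n = 10494 − 9627.2 = 866.8
b = Sxy/Sxx = 866.8/39246.8 = 0.022086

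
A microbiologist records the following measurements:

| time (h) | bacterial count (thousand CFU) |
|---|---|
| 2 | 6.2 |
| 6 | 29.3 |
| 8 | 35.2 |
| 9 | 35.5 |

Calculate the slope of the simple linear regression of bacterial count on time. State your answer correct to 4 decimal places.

4.3670

n = 4, Σx = 25, Σy = 106.2, Σxy = 789.3, Σx² = 185
Sxx = Σx² − (Σx)²/n = 185 − 156.25 = 28.75
Sxy = Σxy − (Σx)(Σy)/n = 789.3 − 663.75 = 125.55
b = Sxy/Sxx = 125.55/28.75 = 4.366957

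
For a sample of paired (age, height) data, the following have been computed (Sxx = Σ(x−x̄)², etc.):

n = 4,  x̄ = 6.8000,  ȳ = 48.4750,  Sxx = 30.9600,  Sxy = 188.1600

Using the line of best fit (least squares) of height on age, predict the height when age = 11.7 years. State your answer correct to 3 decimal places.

b = Sxy/Sxx = 188.16/30.96 = 6.077519
a = ȳ − b·x̄ = 48.475 − 6.077519·6.8 = 7.147868
ŷ(11.7) = a + b·11.7 = 7.147868 + 6.077519·11.7 = 78.254845

78.255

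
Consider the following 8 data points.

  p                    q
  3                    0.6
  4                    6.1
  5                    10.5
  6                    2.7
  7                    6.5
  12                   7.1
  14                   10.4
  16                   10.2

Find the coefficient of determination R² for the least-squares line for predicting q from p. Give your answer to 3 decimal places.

0.414

n = 8, Σx = 67, Σy = 54.1, Σxy = 534.4, Σx² = 731, Σy² = 459.97
Sxx = Σx² − (Σx)²/n = 731 − 561.125 = 169.875
Sxy = Σxy − (Σx)(Σy)/n = 534.4 − 453.0875 = 81.3125
Syy = Σy² − (Σy)²/n = 459.97 − 365.85125 = 94.11875
R² = Sxy²/(Sxx·Syy) = (81.3125)²/(169.875·94.11875) = 0.413532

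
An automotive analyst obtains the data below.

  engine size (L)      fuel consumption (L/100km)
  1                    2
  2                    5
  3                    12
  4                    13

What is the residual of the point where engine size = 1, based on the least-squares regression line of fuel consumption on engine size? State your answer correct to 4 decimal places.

n = 4, Σx = 10, Σy = 32, Σxy = 100, Σx² = 30
Sxx = Σx² − (Σx)²/n = 30 − 25 = 5
Sxy = Σxy − (Σx)(Σy)/n = 100 − 80 = 20
b = Sxy/Sxx = 20/5 = 4
a = ȳ − b·x̄ = 8 − 4·2.5 = -2
ŷ(1) = -2 + 4·1 = 2
residual = y − ŷ = 2 − 2 = 0

0.0000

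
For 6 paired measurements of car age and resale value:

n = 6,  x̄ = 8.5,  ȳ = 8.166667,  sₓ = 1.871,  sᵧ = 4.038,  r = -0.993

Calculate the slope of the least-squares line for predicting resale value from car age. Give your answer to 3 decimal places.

-2.143

b = r · sᵧ/sₓ = -0.993 · 4.038/1.871 = -2.143097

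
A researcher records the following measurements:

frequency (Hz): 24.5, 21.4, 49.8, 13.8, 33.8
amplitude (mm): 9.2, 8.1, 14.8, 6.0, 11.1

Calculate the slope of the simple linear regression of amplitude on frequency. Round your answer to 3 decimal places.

n = 5, Σx = 143.3, Σy = 49.2, Σxy = 1593.76, Σx² = 4871.13
Sxx = Σx² − (Σx)²/n = 4871.13 − 4106.978 = 764.152
Sxy = Σxy − (Σx)(Σy)/n = 1593.76 − 1410.072 = 183.688
b = Sxy/Sxx = 183.688/764.152 = 0.240381

0.240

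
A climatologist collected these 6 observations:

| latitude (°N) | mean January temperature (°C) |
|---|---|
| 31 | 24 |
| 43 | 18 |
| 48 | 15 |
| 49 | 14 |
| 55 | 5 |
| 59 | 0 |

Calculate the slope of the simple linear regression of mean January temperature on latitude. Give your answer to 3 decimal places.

-0.850

n = 6, Σx = 285, Σy = 76, Σxy = 3199, Σx² = 14021
Sxx = Σx² − (Σx)²/n = 14021 − 13537.5 = 483.5
Sxy = Σxy − (Σx)(Σy)/n = 3199 − 3610 = -411
b = Sxy/Sxx = -411/483.5 = -0.850052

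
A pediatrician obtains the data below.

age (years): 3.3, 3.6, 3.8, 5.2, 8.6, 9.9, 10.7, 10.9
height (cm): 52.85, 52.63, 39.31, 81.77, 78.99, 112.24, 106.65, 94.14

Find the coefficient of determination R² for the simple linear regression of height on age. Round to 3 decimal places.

0.809

n = 8, Σx = 56, Σy = 618.58, Σxy = 4896.226, Σx² = 470.6, Σy² = 52868.4482
Sxx = Σx² − (Σx)²/n = 470.6 − 392 = 78.6
Sxy = Σxy − (Σx)(Σy)/n = 4896.226 − 4330.06 = 566.166
Syy = Σy² − (Σy)²/n = 52868.4482 − 47830.15205 = 5038.29615
R² = Sxy²/(Sxx·Syy) = (566.166)²/(78.6·5038.29615) = 0.809434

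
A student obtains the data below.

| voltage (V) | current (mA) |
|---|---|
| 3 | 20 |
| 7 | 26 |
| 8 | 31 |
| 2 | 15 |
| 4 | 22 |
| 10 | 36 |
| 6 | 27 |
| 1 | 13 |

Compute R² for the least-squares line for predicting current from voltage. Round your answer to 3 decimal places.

n = 8, Σx = 41, Σy = 190, Σxy = 1143, Σx² = 279, Σy² = 4940
Sxx = Σx² − (Σx)²/n = 279 − 210.125 = 68.875
Sxy = Σxy − (Σx)(Σy)/n = 1143 − 973.75 = 169.25
Syy = Σy² − (Σy)²/n = 4940 − 4512.5 = 427.5
R² = Sxy²/(Sxx·Syy) = (169.25)²/(68.875·427.5) = 0.972881

0.973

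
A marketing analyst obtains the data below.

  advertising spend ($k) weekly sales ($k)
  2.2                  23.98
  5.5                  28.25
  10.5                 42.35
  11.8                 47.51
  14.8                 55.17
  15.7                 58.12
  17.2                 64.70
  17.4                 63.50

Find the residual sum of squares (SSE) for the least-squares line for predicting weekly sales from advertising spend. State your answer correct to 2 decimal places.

20.37

n = 8, Σx = 95.1, Σy = 383.58, Σxy = 5160.164, Σx² = 1348.71, Σy² = 20063.8288
Sxx = Σx² − (Σx)²/n = 1348.71 − 1130.50125 = 218.20875
Sxy = Σxy − (Σx)(Σy)/n = 5160.164 − 4559.80725 = 600.35675
Syy = Σy² − (Σy)²/n = 20063.8288 − 18391.70205 = 1672.12675
b = Sxy/Sxx = 600.35675/218.20875 = 2.751295
SSE = Syy − b·Sxy = 1672.12675 − 2.751295·600.35675 = 20.367931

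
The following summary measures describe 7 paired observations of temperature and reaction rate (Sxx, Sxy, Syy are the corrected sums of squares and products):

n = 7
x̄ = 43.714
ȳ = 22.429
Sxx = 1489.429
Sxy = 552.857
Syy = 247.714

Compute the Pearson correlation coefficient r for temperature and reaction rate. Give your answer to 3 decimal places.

r = Sxy/√(Sxx·Syy) = 552.857/√(368952.415306) = 552.857/607.414533 = 0.910181

0.910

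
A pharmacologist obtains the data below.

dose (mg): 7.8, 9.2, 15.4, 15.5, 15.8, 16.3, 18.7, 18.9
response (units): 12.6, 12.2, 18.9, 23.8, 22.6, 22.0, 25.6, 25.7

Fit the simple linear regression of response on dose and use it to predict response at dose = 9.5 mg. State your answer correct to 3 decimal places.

13.785

n = 8, Σx = 117.6, Σy = 163.4, Σxy = 2550.61, Σx² = 1845.12
Sxx = Σx² − (Σx)²/n = 1845.12 − 1728.72 = 116.4
Sxy = Σxy − (Σx)(Σy)/n = 2550.61 − 2401.98 = 148.63
b = Sxy/Sxx = 148.63/116.4 = 1.276890
a = ȳ − b·x̄ = 20.425 − 1.276890·14.7 = 1.654716
ŷ(9.5) = a + b·9.5 = 1.654716 + 1.276890·9.5 = 13.785172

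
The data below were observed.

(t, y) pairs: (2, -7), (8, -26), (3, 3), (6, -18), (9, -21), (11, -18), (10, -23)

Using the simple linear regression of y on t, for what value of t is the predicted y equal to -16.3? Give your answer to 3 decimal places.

n = 7, Σx = 49, Σy = -110, Σxy = -938, Σx² = 415
Sxx = Σx² − (Σx)²/n = 415 − 343 = 72
Sxy = Σxy − (Σx)(Σy)/n = -938 − (-770) = -168
b = Sxy/Sxx = -168/72 = -2.333333
a = ȳ − b·x̄ = -15.714286 − (-2.333333)·7 = 0.619048
Set a + b·x = -16.3: x = (-16.3 − 0.619048) / (-2.333333) = 7.251020

7.251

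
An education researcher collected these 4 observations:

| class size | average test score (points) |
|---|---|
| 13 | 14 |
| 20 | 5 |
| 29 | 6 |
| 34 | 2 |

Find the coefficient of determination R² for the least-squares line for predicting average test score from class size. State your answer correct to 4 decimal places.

n = 4, Σx = 96, Σy = 27, Σxy = 524, Σx² = 2566, Σy² = 261
Sxx = Σx² − (Σx)²/n = 2566 − 2304 = 262
Sxy = Σxy − (Σx)(Σy)/n = 524 − 648 = -124
Syy = Σy² − (Σy)²/n = 261 − 182.25 = 78.75
R² = Sxy²/(Sxx·Syy) = (-124)²/(262·78.75) = 0.745232

0.7452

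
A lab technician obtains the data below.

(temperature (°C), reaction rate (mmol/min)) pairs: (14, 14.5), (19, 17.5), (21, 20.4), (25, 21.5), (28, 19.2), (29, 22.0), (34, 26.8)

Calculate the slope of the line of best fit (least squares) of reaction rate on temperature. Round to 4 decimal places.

n = 7, Σx = 170, Σy = 141.9, Σxy = 3588.2, Σx² = 4404
Sxx = Σx² − (Σx)²/n = 4404 − 4128.571429 = 275.428571
Sxy = Σxy − (Σx)(Σy)/n = 3588.2 − 3446.142857 = 142.057143
b = Sxy/Sxx = 142.057143/275.428571 = 0.515768

0.5158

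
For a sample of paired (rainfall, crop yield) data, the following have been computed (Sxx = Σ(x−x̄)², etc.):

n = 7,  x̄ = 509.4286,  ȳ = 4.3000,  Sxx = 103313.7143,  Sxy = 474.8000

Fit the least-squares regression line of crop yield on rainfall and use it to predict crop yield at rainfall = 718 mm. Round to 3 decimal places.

5.259

b = Sxy/Sxx = 474.8/103313.7143 = 0.004596
a = ȳ − b·x̄ = 4.3 − 0.004596·509.4286 = 1.958813
ŷ(718) = a + b·718 = 1.958813 + 0.004596·718 = 5.258534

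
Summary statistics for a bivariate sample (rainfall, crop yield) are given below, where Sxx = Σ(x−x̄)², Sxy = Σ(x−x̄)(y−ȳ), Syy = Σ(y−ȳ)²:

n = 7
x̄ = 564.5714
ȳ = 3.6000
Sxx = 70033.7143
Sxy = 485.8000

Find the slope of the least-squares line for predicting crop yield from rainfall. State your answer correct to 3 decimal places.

b = Sxy/Sxx = 485.8/70033.7143 = 0.006937

0.007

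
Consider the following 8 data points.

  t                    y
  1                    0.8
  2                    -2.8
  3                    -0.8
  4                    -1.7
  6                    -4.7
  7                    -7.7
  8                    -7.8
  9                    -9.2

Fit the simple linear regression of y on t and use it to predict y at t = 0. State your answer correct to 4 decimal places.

n = 8, Σx = 40, Σy = -33.9, Σxy = -241.3, Σx² = 260
Sxx = Σx² − (Σx)²/n = 260 − 200 = 60
Sxy = Σxy − (Σx)(Σy)/n = -241.3 − (-169.5) = -71.8
b = Sxy/Sxx = -71.8/60 = -1.196667
a = ȳ − b·x̄ = -4.2375 − (-1.196667)·5 = 1.745833
ŷ(0) = a + b·0 = 1.745833 + (-1.196667)·0 = 1.745833

1.7458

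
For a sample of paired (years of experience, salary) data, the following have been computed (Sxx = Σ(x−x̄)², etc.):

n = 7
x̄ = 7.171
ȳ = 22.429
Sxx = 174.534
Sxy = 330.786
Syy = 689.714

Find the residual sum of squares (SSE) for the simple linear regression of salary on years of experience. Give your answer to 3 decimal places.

62.791

b = Sxy/Sxx = 330.786/174.534 = 1.895253
SSE = Syy − b·Sxy = 689.714 − 1.895253·330.786 = 62.791006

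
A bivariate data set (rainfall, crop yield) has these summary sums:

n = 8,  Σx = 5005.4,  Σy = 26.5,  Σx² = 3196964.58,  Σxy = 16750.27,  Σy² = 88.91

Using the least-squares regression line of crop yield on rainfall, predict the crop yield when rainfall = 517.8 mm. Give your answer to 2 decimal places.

3.03

Sxx = Σx² − (Σx)²/n = 3196964.58 − 3131753.645 = 65210.935
Sxy = Σxy − (Σx)(Σy)/n = 16750.27 − 16580.3875 = 169.8825
b = Sxy/Sxx = 169.8825/65210.935 = 0.002605
a = ȳ − b·x̄ = 3.3125 − 0.002605·625.675 = 1.682540
ŷ(517.8) = a + b·517.8 = 1.682540 + 0.002605·517.8 = 3.031472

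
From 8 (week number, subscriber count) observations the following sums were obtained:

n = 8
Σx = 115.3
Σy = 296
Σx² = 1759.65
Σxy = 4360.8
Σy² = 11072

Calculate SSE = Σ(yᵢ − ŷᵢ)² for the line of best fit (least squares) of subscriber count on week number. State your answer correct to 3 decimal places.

28.385

Sxx = Σx² − (Σx)²/n = 1759.65 − 1661.76125 = 97.88875
Sxy = Σxy − (Σx)(Σy)/n = 4360.8 − 4266.1 = 94.7
Syy = Σy² − (Σy)²/n = 11072 − 10952 = 120
b = Sxy/Sxx = 94.7/97.88875 = 0.967425
SSE = Syy − b·Sxy = 120 − 0.967425·94.7 = 28.384876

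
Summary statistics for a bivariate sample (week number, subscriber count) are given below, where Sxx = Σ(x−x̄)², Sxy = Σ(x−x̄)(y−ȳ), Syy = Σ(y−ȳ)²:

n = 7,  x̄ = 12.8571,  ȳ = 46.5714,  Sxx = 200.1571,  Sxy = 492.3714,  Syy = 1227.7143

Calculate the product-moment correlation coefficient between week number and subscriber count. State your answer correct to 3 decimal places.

r = Sxy/√(Sxx·Syy) = 492.3714/√(245735.733917) = 492.3714/495.717393 = 0.993250

0.993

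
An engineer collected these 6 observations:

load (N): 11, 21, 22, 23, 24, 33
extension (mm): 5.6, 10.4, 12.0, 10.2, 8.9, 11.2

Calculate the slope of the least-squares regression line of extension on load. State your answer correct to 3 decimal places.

n = 6, Σx = 134, Σy = 58.3, Σxy = 1361.8, Σx² = 3240
Sxx = Σx² − (Σx)²/n = 3240 − 2992.666667 = 247.333333
Sxy = Σxy − (Σx)(Σy)/n = 1361.8 − 1302.033333 = 59.766667
b = Sxy/Sxx = 59.766667/247.333333 = 0.241644

0.242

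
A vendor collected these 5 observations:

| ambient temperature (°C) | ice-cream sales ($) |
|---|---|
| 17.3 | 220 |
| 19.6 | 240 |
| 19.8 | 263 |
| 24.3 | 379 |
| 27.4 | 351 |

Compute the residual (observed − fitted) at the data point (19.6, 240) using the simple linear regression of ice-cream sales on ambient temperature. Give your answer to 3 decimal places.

n = 5, Σx = 108.4, Σy = 1453, Σxy = 32544.5, Σx² = 2416.74
Sxx = Σx² − (Σx)²/n = 2416.74 − 2350.112 = 66.628
Sxy = Σxy − (Σx)(Σy)/n = 32544.5 − 31501.04 = 1043.46
b = Sxy/Sxx = 1043.46/66.628 = 15.660983
a = ȳ − b·x̄ = 290.6 − 15.660983·21.68 = -48.930119
ŷ(19.6) = -48.930119 + 15.660983·19.6 = 258.025155
residual = y − ŷ = 240 − 258.025155 = -18.025155

-18.025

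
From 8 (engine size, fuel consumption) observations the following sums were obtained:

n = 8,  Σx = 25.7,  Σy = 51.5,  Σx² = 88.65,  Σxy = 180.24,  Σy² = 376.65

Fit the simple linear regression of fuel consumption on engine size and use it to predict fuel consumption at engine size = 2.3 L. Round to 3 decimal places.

Sxx = Σx² − (Σx)²/n = 88.65 − 82.56125 = 6.08875
Sxy = Σxy − (Σx)(Σy)/n = 180.24 − 165.44375 = 14.79625
b = Sxy/Sxx = 14.79625/6.08875 = 2.430096
a = ȳ − b·x̄ = 6.4375 − 2.430096·3.2125 = -1.369185
ŷ(2.3) = a + b·2.3 = -1.369185 + 2.430096·2.3 = 4.220037

4.220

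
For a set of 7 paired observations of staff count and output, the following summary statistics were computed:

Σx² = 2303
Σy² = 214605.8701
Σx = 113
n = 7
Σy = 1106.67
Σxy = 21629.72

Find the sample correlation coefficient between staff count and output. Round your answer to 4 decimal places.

Sxx = Σx² − (Σx)²/n = 2303 − 1824.142857 = 478.857143
Sxy = Σxy − (Σx)(Σy)/n = 21629.72 − 17864.815714 = 3764.904286
Syy = Σy² − (Σy)²/n = 214605.8701 − 174959.784129 = 39646.085971
r = Sxy/√(Sxx·Syy) = 3764.904286/√(18984811.453747) = 3764.904286/4357.156349 = 0.864074

0.8641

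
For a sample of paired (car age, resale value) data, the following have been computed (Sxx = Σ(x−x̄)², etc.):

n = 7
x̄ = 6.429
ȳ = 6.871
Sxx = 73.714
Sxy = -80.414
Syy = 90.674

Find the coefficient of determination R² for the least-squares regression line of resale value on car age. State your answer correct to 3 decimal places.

R² = Sxy²/(Sxx·Syy) = (-80.414)²/(73.714·90.674) = 0.967455

0.967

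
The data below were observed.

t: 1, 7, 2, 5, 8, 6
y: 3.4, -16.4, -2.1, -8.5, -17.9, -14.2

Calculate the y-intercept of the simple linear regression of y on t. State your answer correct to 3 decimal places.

5.314

n = 6, Σx = 29, Σy = -55.7, Σxy = -386.5, Σx² = 179
Sxx = Σx² − (Σx)²/n = 179 − 140.166667 = 38.833333
Sxy = Σxy − (Σx)(Σy)/n = -386.5 − (-269.216667) = -117.283333
b = Sxy/Sxx = -117.283333/38.833333 = -3.020172
a = ȳ − b·x̄ = -9.283333 − (-3.020172)·4.833333 = 5.314163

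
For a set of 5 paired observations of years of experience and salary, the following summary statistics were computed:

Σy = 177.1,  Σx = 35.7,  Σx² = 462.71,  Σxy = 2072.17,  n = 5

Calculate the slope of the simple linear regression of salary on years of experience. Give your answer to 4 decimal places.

3.8866

Sxx = Σx² − (Σx)²/n = 462.71 − 254.898 = 207.812
Sxy = Σxy − (Σx)(Σy)/n = 2072.17 − 1264.494 = 807.676
b = Sxy/Sxx = 807.676/207.812 = 3.886571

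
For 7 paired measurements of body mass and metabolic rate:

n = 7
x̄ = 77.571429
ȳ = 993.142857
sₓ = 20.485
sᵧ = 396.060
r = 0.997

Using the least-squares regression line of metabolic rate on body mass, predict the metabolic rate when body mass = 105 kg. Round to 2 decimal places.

b = r · sᵧ/sₓ = 0.997 · 396.06/20.485 = 19.276144
a = ȳ − b·x̄ = 993.142857 − 19.276144·77.571429 = -502.135217
ŷ(105) = a + b·105 = -502.135217 + 19.276144·105 = 1521.859955

1521.86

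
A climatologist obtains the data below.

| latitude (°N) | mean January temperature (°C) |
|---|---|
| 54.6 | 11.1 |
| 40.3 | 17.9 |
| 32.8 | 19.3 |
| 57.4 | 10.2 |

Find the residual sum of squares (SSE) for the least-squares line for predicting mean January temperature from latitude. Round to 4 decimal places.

n = 4, Σx = 185.1, Σy = 58.5, Σxy = 2545.95, Σx² = 8975.85, Σy² = 920.15
Sxx = Σx² − (Σx)²/n = 8975.85 − 8565.5025 = 410.3475
Sxy = Σxy − (Σx)(Σy)/n = 2545.95 − 2707.0875 = -161.1375
Syy = Σy² − (Σy)²/n = 920.15 − 855.5625 = 64.5875
b = Sxy/Sxx = -161.1375/410.3475 = -0.392685
SSE = Syy − b·Sxy = 64.5875 − (-0.392685)·(-161.1375) = 1.311145

1.3111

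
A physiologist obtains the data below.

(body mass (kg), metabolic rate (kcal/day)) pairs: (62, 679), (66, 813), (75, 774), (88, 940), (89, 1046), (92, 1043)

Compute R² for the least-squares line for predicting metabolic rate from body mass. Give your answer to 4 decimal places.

n = 6, Σx = 472, Σy = 5295, Σxy = 425576, Σx² = 37954, Σy² = 4786651
Sxx = Σx² − (Σx)²/n = 37954 − 37130.666667 = 823.333333
Sxy = Σxy − (Σx)(Σy)/n = 425576 − 416540 = 9036
Syy = Σy² − (Σy)²/n = 4786651 − 4672837.5 = 113813.5
R² = Sxy²/(Sxx·Syy) = (9036)²/(823.333333·113813.5) = 0.871331

0.8713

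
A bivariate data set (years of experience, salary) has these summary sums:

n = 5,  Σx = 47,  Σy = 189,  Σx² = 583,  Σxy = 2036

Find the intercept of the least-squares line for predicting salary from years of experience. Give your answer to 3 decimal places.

20.531

Sxx = Σx² − (Σx)²/n = 583 − 441.8 = 141.2
Sxy = Σxy − (Σx)(Σy)/n = 2036 − 1776.6 = 259.4
b = Sxy/Sxx = 259.4/141.2 = 1.837110
a = ȳ − b·x̄ = 37.8 − 1.837110·9.4 = 20.531161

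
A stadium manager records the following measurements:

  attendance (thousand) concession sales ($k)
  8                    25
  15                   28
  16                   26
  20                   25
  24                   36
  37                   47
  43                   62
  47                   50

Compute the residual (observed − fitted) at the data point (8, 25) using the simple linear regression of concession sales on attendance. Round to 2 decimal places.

4.23

n = 8, Σx = 210, Σy = 299, Σxy = 9155, Σx² = 6948
Sxx = Σx² − (Σx)²/n = 6948 − 5512.5 = 1435.5
Sxy = Σxy − (Σx)(Σy)/n = 9155 − 7848.75 = 1306.25
b = Sxy/Sxx = 1306.25/1435.5 = 0.909962
a = ȳ − b·x̄ = 37.375 − 0.909962·26.25 = 13.488506
ŷ(8) = 13.488506 + 0.909962·8 = 20.768199
residual = y − ŷ = 25 − 20.768199 = 4.231801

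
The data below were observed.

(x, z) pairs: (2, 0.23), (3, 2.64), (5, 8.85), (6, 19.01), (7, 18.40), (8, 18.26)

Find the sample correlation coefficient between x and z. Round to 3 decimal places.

0.948

n = 6, Σx = 31, Σy = 67.39, Σxy = 441.57, Σx² = 187, Σy² = 1118.7127
Sxx = Σx² − (Σx)²/n = 187 − 160.166667 = 26.833333
Sxy = Σxy − (Σx)(Σy)/n = 441.57 − 348.181667 = 93.388333
Syy = Σy² − (Σy)²/n = 1118.7127 − 756.902017 = 361.810683
r = Sxy/√(Sxx·Syy) = 93.388333/√(9708.586669) = 93.388333/98.532161 = 0.947795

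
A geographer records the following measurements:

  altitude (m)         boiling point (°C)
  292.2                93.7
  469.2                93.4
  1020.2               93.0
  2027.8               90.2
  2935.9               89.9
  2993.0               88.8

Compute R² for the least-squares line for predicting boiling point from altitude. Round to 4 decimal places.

0.9485

n = 6, Σx = 9738.3, Σy = 549, Σxy = 878704.39, Σx² = 23035868.17, Σy² = 50255.74
Sxx = Σx² − (Σx)²/n = 23035868.17 − 15805747.815 = 7230120.355
Sxy = Σxy − (Σx)(Σy)/n = 878704.39 − 891054.45 = -12350.06
Syy = Σy² − (Σy)²/n = 50255.74 − 50233.5 = 22.24
R² = Sxy²/(Sxx·Syy) = (-12350.06)²/(7230120.355·22.24) = 0.948545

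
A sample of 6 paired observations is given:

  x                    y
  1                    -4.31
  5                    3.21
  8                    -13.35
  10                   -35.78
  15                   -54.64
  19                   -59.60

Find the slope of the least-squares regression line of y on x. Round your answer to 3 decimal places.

n = 6, Σx = 58, Σy = -164.47, Σxy = -2404.86, Σx² = 776
Sxx = Σx² − (Σx)²/n = 776 − 560.666667 = 215.333333
Sxy = Σxy − (Σx)(Σy)/n = -2404.86 − (-1589.876667) = -814.983333
b = Sxy/Sxx = -814.983333/215.333333 = -3.784752

-3.785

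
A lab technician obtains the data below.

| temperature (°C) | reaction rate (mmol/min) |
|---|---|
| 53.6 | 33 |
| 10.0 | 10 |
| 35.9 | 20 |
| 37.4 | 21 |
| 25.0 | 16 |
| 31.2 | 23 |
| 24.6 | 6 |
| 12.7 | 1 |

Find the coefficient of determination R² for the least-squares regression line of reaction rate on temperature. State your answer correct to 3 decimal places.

n = 8, Σx = 230.4, Σy = 130, Σxy = 4650.1, Σx² = 8025.42, Σy² = 2852
Sxx = Σx² − (Σx)²/n = 8025.42 − 6635.52 = 1389.9
Sxy = Σxy − (Σx)(Σy)/n = 4650.1 − 3744 = 906.1
Syy = Σy² − (Σy)²/n = 2852 − 2112.5 = 739.5
R² = Sxy²/(Sxx·Syy) = (906.1)²/(1389.9·739.5) = 0.798786

0.799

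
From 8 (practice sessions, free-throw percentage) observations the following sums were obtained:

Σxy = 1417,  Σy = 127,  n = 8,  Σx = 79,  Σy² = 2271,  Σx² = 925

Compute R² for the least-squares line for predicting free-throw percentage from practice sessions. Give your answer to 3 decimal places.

0.718

Sxx = Σx² − (Σx)²/n = 925 − 780.125 = 144.875
Sxy = Σxy − (Σx)(Σy)/n = 1417 − 1254.125 = 162.875
Syy = Σy² − (Σy)²/n = 2271 − 2016.125 = 254.875
R² = Sxy²/(Sxx·Syy) = (162.875)²/(144.875·254.875) = 0.718436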